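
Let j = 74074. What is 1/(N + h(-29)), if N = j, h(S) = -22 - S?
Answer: 1/74081 ≈ 1.3499e-5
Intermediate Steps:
N = 74074
1/(N + h(-29)) = 1/(74074 + (-22 - 1*(-29))) = 1/(74074 + (-22 + 29)) = 1/(74074 + 7) = 1/74081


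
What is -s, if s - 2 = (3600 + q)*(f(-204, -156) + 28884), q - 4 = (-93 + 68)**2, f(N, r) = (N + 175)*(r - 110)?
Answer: -154772944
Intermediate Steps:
f(N, r) = (-110 + r)*(175 + N) (f(N, r) = (175 + N)*(-110 + r) = (-110 + r)*(175 + N))
q = 629 (q = 4 + (-93 + 68)**2 = 4 + (-25)**2 = 4 + 625 = 629)
s = 154772944 (s = 2 + (3600 + 629)*((-19250 - 110*(-204) + 175*(-156) - 204*(-156)) + 28884) = 2 + 4229*((-19250 + 22440 - 27300 + 31824) + 28884) = 2 + 4229*(7714 + 28884) = 2 + 4229*36598 = 2 + 154772942 = 154772944)
-s = -1*154772944 = -154772944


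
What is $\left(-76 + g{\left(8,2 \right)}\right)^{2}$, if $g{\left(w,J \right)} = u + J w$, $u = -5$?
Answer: $4225$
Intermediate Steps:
$g{\left(w,J \right)} = -5 + J w$
$\left(-76 + g{\left(8,2 \right)}\right)^{2} = \left(-76 + \left(-5 + 2 \cdot 8\right)\right)^{2} = \left(-76 + \left(-5 + 16\right)\right)^{2} = \left(-76 + 11\right)^{2} = \left(-65\right)^{2} = 4225$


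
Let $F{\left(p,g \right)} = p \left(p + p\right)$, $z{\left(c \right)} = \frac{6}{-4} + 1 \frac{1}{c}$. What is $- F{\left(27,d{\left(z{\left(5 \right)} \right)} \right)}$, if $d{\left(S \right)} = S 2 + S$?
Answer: $-1458$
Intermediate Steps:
$z{\left(c \right)} = - \frac{3}{2} + \frac{1}{c}$ ($z{\left(c \right)} = 6 \left(- \frac{1}{4}\right) + \frac{1}{c} = - \frac{3}{2} + \frac{1}{c}$)
$d{\left(S \right)} = 3 S$ ($d{\left(S \right)} = 2 S + S = 3 S$)
$F{\left(p,g \right)} = 2 p^{2}$ ($F{\left(p,g \right)} = p 2 p = 2 p^{2}$)
$- F{\left(27,d{\left(z{\left(5 \right)} \right)} \right)} = - 2 \cdot 27^{2} = - 2 \cdot 729 = \left(-1\right) 1458 = -1458$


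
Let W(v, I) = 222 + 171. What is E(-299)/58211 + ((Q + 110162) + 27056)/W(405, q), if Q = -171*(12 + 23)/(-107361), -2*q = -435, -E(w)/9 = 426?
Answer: 31755369711853/90966271489 ≈ 349.09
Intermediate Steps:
E(w) = -3834 (E(w) = -9*426 = -3834)
q = 435/2 (q = -1/2*(-435) = 435/2 ≈ 217.50)
Q = 665/11929 (Q = -171*35*(-1/107361) = -5985*(-1/107361) = 665/11929 ≈ 0.055746)
W(v, I) = 393
E(-299)/58211 + ((Q + 110162) + 27056)/W(405, q) = -3834/58211 + ((665/11929 + 110162) + 27056)/393 = -3834*1/58211 + (1314123163/11929 + 27056)*(1/393) = -3834/58211 + (1636874187/11929)*(1/393) = -3834/58211 + 545624729/1562699 = 31755369711853/90966271489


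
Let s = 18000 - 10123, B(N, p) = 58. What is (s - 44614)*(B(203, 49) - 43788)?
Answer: 1606509010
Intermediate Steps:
s = 7877
(s - 44614)*(B(203, 49) - 43788) = (7877 - 44614)*(58 - 43788) = -36737*(-43730) = 1606509010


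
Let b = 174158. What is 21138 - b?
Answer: -153020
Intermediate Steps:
21138 - b = 21138 - 1*174158 = 21138 - 174158 = -153020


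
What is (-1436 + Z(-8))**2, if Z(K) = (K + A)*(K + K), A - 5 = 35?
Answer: 3794704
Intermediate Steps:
A = 40 (A = 5 + 35 = 40)
Z(K) = 2*K*(40 + K) (Z(K) = (K + 40)*(K + K) = (40 + K)*(2*K) = 2*K*(40 + K))
(-1436 + Z(-8))**2 = (-1436 + 2*(-8)*(40 - 8))**2 = (-1436 + 2*(-8)*32)**2 = (-1436 - 512)**2 = (-1948)**2 = 3794704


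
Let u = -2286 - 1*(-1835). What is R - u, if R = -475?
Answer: -24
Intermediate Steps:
u = -451 (u = -2286 + 1835 = -451)
R - u = -475 - 1*(-451) = -475 + 451 = -24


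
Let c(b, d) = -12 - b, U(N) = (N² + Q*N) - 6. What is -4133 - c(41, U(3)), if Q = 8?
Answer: -4080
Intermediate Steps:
U(N) = -6 + N² + 8*N (U(N) = (N² + 8*N) - 6 = -6 + N² + 8*N)
-4133 - c(41, U(3)) = -4133 - (-12 - 1*41) = -4133 - (-12 - 41) = -4133 - 1*(-53) = -4133 + 53 = -4080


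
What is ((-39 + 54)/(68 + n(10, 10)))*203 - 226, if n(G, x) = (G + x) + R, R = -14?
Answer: -13679/74 ≈ -184.85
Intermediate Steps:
n(G, x) = -14 + G + x (n(G, x) = (G + x) - 14 = -14 + G + x)
((-39 + 54)/(68 + n(10, 10)))*203 - 226 = ((-39 + 54)/(68 + (-14 + 10 + 10)))*203 - 226 = (15/(68 + 6))*203 - 226 = (15/74)*203 - 226 = 3045/74 - 226 = -13679/74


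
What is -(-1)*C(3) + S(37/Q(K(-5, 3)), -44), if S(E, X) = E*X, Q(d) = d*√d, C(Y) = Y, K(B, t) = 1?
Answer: -1625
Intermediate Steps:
Q(d) = d^(3/2)
-(-1)*C(3) + S(37/Q(K(-5, 3)), -44) = -(-1)*3 + (37/(1^(3/2)))*(-44) = -1*(-3) + (37/1)*(-44) = 3 + (37*1)*(-44) = 3 + 37*(-44) = 3 - 1628 = -1625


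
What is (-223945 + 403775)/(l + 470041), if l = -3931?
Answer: 17983/46611 ≈ 0.38581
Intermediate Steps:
(-223945 + 403775)/(l + 470041) = (-223945 + 403775)/(-3931 + 470041) = 179830/466110 = 179830*(1/466110) = 17983/46611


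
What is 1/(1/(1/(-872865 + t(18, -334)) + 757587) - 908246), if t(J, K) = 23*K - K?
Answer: -666837926030/605652878964163167 ≈ -1.1010e-6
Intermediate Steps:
t(J, K) = 22*K
1/(1/(1/(-872865 + t(18, -334)) + 757587) - 908246) = 1/(1/(1/(-872865 + 22*(-334)) + 757587) - 908246) = 1/(1/(1/(-872865 - 7348) + 757587) - 908246) = 1/(1/(1/(-880213) + 757587) - 908246) = 1/(1/(-1/880213 + 757587) - 908246) = 1/(1/(666837926030/880213) - 908246) = 1/(880213/666837926030 - 908246) = 1/(-605652878964163167/666837926030) = -666837926030/605652878964163167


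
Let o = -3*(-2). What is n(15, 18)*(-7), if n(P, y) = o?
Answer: -42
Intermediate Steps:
o = 6
n(P, y) = 6
n(15, 18)*(-7) = 6*(-7) = -42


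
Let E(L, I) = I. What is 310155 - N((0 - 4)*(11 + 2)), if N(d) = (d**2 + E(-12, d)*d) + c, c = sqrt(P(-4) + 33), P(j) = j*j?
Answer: 304740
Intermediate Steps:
P(j) = j**2
c = 7 (c = sqrt((-4)**2 + 33) = sqrt(16 + 33) = sqrt(49) = 7)
N(d) = 7 + 2*d**2 (N(d) = (d**2 + d*d) + 7 = (d**2 + d**2) + 7 = 2*d**2 + 7 = 7 + 2*d**2)
310155 - N((0 - 4)*(11 + 2)) = 310155 - (7 + 2*((0 - 4)*(11 + 2))**2) = 310155 - (7 + 2*(-4*13)**2) = 310155 - (7 + 2*(-52)**2) = 310155 - (7 + 2*2704) = 310155 - (7 + 5408) = 310155 - 1*5415 = 310155 - 5415 = 304740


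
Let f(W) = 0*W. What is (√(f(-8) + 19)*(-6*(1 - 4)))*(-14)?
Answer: -252*√19 ≈ -1098.4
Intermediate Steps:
f(W) = 0
(√(f(-8) + 19)*(-6*(1 - 4)))*(-14) = (√(0 + 19)*(-6*(1 - 4)))*(-14) = (√19*(-6*(-3)))*(-14) = (√19*18)*(-14) = (18*√19)*(-14) = -252*√19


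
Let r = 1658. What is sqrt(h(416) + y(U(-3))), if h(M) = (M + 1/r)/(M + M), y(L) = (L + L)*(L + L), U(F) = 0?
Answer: sqrt(14866418866)/172432 ≈ 0.70711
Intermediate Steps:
y(L) = 4*L**2 (y(L) = (2*L)*(2*L) = 4*L**2)
h(M) = (1/1658 + M)/(2*M) (h(M) = (M + 1/1658)/(M + M) = (M + 1/1658)/((2*M)) = (1/1658 + M)*(1/(2*M)) = (1/1658 + M)/(2*M))
sqrt(h(416) + y(U(-3))) = sqrt((1/3316)*(1 + 1658*416)/416 + 4*0**2) = sqrt((1/3316)*(1/416)*(1 + 689728) + 4*0) = sqrt((1/3316)*(1/416)*689729 + 0) = sqrt(689729/1379456 + 0) = sqrt(689729/1379456) = sqrt(14866418866)/172432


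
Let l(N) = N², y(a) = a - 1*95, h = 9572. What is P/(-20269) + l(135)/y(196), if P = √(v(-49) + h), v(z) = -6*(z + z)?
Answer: 18225/101 - 4*√635/20269 ≈ 180.44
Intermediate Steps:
y(a) = -95 + a (y(a) = a - 95 = -95 + a)
v(z) = -12*z
P = 4*√635 (P = √(-12*(-49) + 9572) = √(588 + 9572) = √10160 = 4*√635 ≈ 100.80)
P/(-20269) + l(135)/y(196) = (4*√635)/(-20269) + 135²/(-95 + 196) = (4*√635)*(-1/20269) + 18225/101 = -4*√635/20269 + 18225*(1/101) = -4*√635/20269 + 18225/101 = 18225/101 - 4*√635/20269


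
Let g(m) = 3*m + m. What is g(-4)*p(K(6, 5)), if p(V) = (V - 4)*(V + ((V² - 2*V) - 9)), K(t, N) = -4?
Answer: 1408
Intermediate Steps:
g(m) = 4*m
p(V) = (-4 + V)*(-9 + V² - V) (p(V) = (-4 + V)*(V + (-9 + V² - 2*V)) = (-4 + V)*(-9 + V² - V))
g(-4)*p(K(6, 5)) = (4*(-4))*(36 + (-4)³ - 5*(-4) - 5*(-4)²) = -16*(36 - 64 + 20 - 5*16) = -16*(36 - 64 + 20 - 80) = -16*(-88) = 1408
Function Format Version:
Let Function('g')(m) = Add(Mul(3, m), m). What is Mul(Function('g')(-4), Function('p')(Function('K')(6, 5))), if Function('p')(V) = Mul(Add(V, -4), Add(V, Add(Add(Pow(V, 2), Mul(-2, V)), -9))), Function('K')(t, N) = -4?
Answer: 1408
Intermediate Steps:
Function('g')(m) = Mul(4, m)
Function('p')(V) = Mul(Add(-4, V), Add(-9, Pow(V, 2), Mul(-1, V))) (Function('p')(V) = Mul(Add(-4, V), Add(V, Add(-9, Pow(V, 2), Mul(-2, V)))) = Mul(Add(-4, V), Add(-9, Pow(V, 2), Mul(-1, V))))
Mul(Function('g')(-4), Function('p')(Function('K')(6, 5))) = Mul(Mul(4, -4), Add(36, Pow(-4, 3), Mul(-5, -4), Mul(-5, Pow(-4, 2)))) = Mul(-16, Add(36, -64, 20, Mul(-5, 16))) = Mul(-16, Add(36, -64, 20, -80)) = Mul(-16, -88) = 1408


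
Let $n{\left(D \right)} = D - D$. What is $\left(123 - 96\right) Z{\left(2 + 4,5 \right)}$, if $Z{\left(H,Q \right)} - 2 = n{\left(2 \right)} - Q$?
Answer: $-81$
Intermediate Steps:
$n{\left(D \right)} = 0$
$Z{\left(H,Q \right)} = 2 - Q$ ($Z{\left(H,Q \right)} = 2 + \left(0 - Q\right) = 2 - Q$)
$\left(123 - 96\right) Z{\left(2 + 4,5 \right)} = \left(123 - 96\right) \left(2 - 5\right) = 27 \left(2 - 5\right) = 27 \left(-3\right) = -81$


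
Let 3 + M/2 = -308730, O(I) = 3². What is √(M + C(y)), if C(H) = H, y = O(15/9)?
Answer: I*√617457 ≈ 785.78*I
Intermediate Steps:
O(I) = 9
y = 9
M = -617466 (M = -6 + 2*(-308730) = -6 - 617460 = -617466)
√(M + C(y)) = √(-617466 + 9) = √(-617457) = I*√617457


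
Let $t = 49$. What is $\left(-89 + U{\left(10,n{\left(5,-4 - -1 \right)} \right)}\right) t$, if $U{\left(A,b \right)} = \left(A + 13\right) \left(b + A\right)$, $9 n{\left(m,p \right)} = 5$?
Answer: $\frac{67816}{9} \approx 7535.1$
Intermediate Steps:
$n{\left(m,p \right)} = \frac{5}{9}$ ($n{\left(m,p \right)} = \frac{1}{9} \cdot 5 = \frac{5}{9}$)
$U{\left(A,b \right)} = \left(13 + A\right) \left(A + b\right)$
$\left(-89 + U{\left(10,n{\left(5,-4 - -1 \right)} \right)}\right) t = \left(-89 + \left(10^{2} + 13 \cdot 10 + 13 \cdot \frac{5}{9} + 10 \cdot \frac{5}{9}\right)\right) 49 = \left(-89 + \left(100 + 130 + \frac{65}{9} + \frac{50}{9}\right)\right) 49 = \left(-89 + \frac{2185}{9}\right) 49 = \frac{1384}{9} \cdot 49 = \frac{67816}{9}$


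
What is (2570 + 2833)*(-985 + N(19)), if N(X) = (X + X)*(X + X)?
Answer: 2479977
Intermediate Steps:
N(X) = 4*X² (N(X) = (2*X)*(2*X) = 4*X²)
(2570 + 2833)*(-985 + N(19)) = (2570 + 2833)*(-985 + 4*19²) = 5403*(-985 + 4*361) = 5403*(-985 + 1444) = 5403*459 = 2479977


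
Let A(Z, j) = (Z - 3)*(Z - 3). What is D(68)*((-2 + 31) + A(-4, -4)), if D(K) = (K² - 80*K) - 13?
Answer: -64662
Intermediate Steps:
A(Z, j) = (-3 + Z)² (A(Z, j) = (-3 + Z)*(-3 + Z) = (-3 + Z)²)
D(K) = -13 + K² - 80*K
D(68)*((-2 + 31) + A(-4, -4)) = (-13 + 68² - 80*68)*((-2 + 31) + (-3 - 4)²) = (-13 + 4624 - 5440)*(29 + (-7)²) = -829*(29 + 49) = -829*78 = -64662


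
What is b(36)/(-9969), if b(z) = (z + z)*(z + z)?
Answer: -1728/3323 ≈ -0.52001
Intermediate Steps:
b(z) = 4*z**2 (b(z) = (2*z)*(2*z) = 4*z**2)
b(36)/(-9969) = (4*36**2)/(-9969) = (4*1296)*(-1/9969) = 5184*(-1/9969) = -1728/3323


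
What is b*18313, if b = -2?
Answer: -36626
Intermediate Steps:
b*18313 = -2*18313 = -36626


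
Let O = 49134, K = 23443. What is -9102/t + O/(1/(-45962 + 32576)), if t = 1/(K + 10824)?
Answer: -969605958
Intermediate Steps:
t = 1/34267 (t = 1/(23443 + 10824) = 1/34267 ≈ 2.9183e-5)
-9102/t + O/(1/(-45962 + 32576)) = -9102/1/34267 + 49134/(1/(-45962 + 32576)) = -9102*34267 + 49134/(1/(-13386)) = -311898234 + 49134/(-1/13386) = -311898234 + 49134*(-13386) = -311898234 - 657707724 = -969605958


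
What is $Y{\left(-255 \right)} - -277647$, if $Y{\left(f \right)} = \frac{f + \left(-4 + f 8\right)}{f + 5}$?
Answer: $\frac{69414049}{250} \approx 2.7766 \cdot 10^{5}$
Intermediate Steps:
$Y{\left(f \right)} = \frac{-4 + 9 f}{5 + f}$ ($Y{\left(f \right)} = \frac{f + \left(-4 + 8 f\right)}{5 + f} = \frac{-4 + 9 f}{5 + f}$)
$Y{\left(-255 \right)} - -277647 = \frac{-4 + 9 \left(-255\right)}{5 - 255} - -277647 = \frac{-4 - 2295}{-250} + 277647 = \left(- \frac{1}{250}\right) \left(-2299\right) + 277647 = \frac{2299}{250} + 277647 = \frac{69414049}{250}$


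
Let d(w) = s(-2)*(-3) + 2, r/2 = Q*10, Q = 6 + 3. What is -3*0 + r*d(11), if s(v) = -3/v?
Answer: -450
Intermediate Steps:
Q = 9
r = 180 (r = 2*(9*10) = 2*90 = 180)
d(w) = -5/2 (d(w) = -3/(-2)*(-3) + 2 = -3*(-1/2)*(-3) + 2 = (3/2)*(-3) + 2 = -9/2 + 2 = -5/2)
-3*0 + r*d(11) = -3*0 + 180*(-5/2) = 0 - 450 = -450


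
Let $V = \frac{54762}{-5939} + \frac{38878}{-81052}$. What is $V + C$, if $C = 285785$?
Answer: $\frac{68781517629457}{240683914} \approx 2.8578 \cdot 10^{5}$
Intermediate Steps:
$V = - \frac{2334733033}{240683914}$ ($V = 54762 \left(- \frac{1}{5939}\right) + 38878 \left(- \frac{1}{81052}\right) = - \frac{54762}{5939} - \frac{19439}{40526} = - \frac{2334733033}{240683914} \approx -9.7004$)
$V + C = - \frac{2334733033}{240683914} + 285785 = \frac{68781517629457}{240683914}$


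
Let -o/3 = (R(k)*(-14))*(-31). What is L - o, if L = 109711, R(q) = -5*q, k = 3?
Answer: 90181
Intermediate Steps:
o = 19530 (o = -3*-5*3*(-14)*(-31) = -3*(-15*(-14))*(-31) = -630*(-31) = -3*(-6510) = 19530)
L - o = 109711 - 1*19530 = 109711 - 19530 = 90181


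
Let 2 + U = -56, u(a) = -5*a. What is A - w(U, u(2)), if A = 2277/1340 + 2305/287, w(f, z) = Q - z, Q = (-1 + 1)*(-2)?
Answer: -103601/384580 ≈ -0.26939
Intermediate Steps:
Q = 0 (Q = 0*(-2) = 0)
U = -58 (U = -2 - 56 = -58)
w(f, z) = -z (w(f, z) = 0 - z = -z)
A = 3742199/384580 (A = 2277*(1/1340) + 2305*(1/287) = 2277/1340 + 2305/287 = 3742199/384580 ≈ 9.7306)
A - w(U, u(2)) = 3742199/384580 - (-1)*(-5*2) = 3742199/384580 - (-1)*(-10) = 3742199/384580 - 1*10 = 3742199/384580 - 10 = -103601/384580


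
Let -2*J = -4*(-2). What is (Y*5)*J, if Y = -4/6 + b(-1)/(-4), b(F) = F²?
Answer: 55/3 ≈ 18.333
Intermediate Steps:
Y = -11/12 (Y = -4/6 + (-1)²/(-4) = -4*⅙ + 1*(-¼) = -⅔ - ¼ = -11/12 ≈ -0.91667)
J = -4 (J = -(-2)*(-2) = -½*8 = -4)
(Y*5)*J = -11/12*5*(-4) = -55/12*(-4) = 55/3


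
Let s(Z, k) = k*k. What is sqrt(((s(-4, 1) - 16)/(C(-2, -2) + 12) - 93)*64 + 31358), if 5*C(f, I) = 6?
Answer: sqrt(3065326)/11 ≈ 159.16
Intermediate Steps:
s(Z, k) = k**2
C(f, I) = 6/5 (C(f, I) = (1/5)*6 = 6/5)
sqrt(((s(-4, 1) - 16)/(C(-2, -2) + 12) - 93)*64 + 31358) = sqrt(((1**2 - 16)/(6/5 + 12) - 93)*64 + 31358) = sqrt(((1 - 16)/(66/5) - 93)*64 + 31358) = sqrt((-15*5/66 - 93)*64 + 31358) = sqrt((-25/22 - 93)*64 + 31358) = sqrt(-2071/22*64 + 31358) = sqrt(-66272/11 + 31358) = sqrt(278666/11) = sqrt(3065326)/11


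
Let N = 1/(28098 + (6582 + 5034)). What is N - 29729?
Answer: -1180657505/39714 ≈ -29729.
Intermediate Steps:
N = 1/39714 (N = 1/(28098 + 11616) = 1/39714 ≈ 2.5180e-5)
N - 29729 = 1/39714 - 29729 = -1180657505/39714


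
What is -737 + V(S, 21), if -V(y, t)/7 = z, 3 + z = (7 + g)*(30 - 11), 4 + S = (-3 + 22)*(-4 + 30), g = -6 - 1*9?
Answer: 348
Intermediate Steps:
g = -15 (g = -6 - 9 = -15)
S = 490 (S = -4 + (-3 + 22)*(-4 + 30) = -4 + 19*26 = -4 + 494 = 490)
z = -155 (z = -3 + (7 - 15)*(30 - 11) = -3 - 8*19 = -3 - 152 = -155)
V(y, t) = 1085 (V(y, t) = -7*(-155) = 1085)
-737 + V(S, 21) = -737 + 1085 = 348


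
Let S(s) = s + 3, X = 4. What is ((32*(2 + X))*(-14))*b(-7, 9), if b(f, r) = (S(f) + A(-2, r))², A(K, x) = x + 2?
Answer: -131712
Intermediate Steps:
A(K, x) = 2 + x
S(s) = 3 + s
b(f, r) = (5 + f + r)² (b(f, r) = ((3 + f) + (2 + r))² = (5 + f + r)²)
((32*(2 + X))*(-14))*b(-7, 9) = ((32*(2 + 4))*(-14))*(5 - 7 + 9)² = ((32*6)*(-14))*7² = (192*(-14))*49 = -2688*49 = -131712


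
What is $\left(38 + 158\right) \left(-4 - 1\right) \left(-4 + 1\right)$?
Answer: $2940$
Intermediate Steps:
$\left(38 + 158\right) \left(-4 - 1\right) \left(-4 + 1\right) = 196 \left(-4 - 1\right) \left(-3\right) = 196 \left(\left(-5\right) \left(-3\right)\right) = 196 \cdot 15 = 2940$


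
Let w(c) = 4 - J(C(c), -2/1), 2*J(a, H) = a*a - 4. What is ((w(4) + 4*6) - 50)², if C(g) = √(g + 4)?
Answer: 576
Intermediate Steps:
C(g) = √(4 + g)
J(a, H) = -2 + a²/2 (J(a, H) = (a*a - 4)/2 = (a² - 4)/2 = (-4 + a²)/2 = -2 + a²/2)
w(c) = 4 - c/2 (w(c) = 4 - (-2 + (√(4 + c))²/2) = 4 - (-2 + (4 + c)/2) = 4 - (-2 + (2 + c/2)) = 4 - c/2)
((w(4) + 4*6) - 50)² = (((4 - ½*4) + 4*6) - 50)² = (((4 - 2) + 24) - 50)² = ((2 + 24) - 50)² = (26 - 50)² = (-24)² = 576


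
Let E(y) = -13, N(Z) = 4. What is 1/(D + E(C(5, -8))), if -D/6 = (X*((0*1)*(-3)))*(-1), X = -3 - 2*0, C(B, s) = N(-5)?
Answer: -1/13 ≈ -0.076923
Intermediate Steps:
C(B, s) = 4
X = -3 (X = -3 + 0 = -3)
D = 0 (D = -6*(-3*0*1*(-3))*(-1) = -6*(-0*(-3))*(-1) = -6*(-3*0)*(-1) = -0*(-1) = -6*0 = 0)
1/(D + E(C(5, -8))) = 1/(0 - 13) = 1/(-13) = -1/13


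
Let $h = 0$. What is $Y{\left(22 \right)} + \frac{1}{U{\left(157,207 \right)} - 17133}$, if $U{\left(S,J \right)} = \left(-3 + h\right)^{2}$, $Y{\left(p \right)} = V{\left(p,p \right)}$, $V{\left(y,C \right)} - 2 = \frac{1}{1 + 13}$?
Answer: $\frac{248291}{119868} \approx 2.0714$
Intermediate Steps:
$V{\left(y,C \right)} = \frac{29}{14}$ ($V{\left(y,C \right)} = 2 + \frac{1}{1 + 13} = 2 + \frac{1}{14} = \frac{29}{14}$)
$Y{\left(p \right)} = \frac{29}{14}$
$U{\left(S,J \right)} = 9$ ($U{\left(S,J \right)} = \left(-3 + 0\right)^{2} = \left(-3\right)^{2} = 9$)
$Y{\left(22 \right)} + \frac{1}{U{\left(157,207 \right)} - 17133} = \frac{29}{14} + \frac{1}{9 - 17133} = \frac{29}{14} + \frac{1}{-17124} = \frac{29}{14} - \frac{1}{17124} = \frac{248291}{119868}$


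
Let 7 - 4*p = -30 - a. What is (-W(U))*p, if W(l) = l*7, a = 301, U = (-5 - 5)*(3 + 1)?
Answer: 23660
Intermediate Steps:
U = -40 (U = -10*4 = -40)
W(l) = 7*l
p = 169/2 (p = 7/4 - (-30 - 1*301)/4 = 7/4 - (-30 - 301)/4 = 7/4 - 1/4*(-331) = 7/4 + 331/4 = 169/2 ≈ 84.500)
(-W(U))*p = -7*(-40)*(169/2) = -1*(-280)*(169/2) = 280*(169/2) = 23660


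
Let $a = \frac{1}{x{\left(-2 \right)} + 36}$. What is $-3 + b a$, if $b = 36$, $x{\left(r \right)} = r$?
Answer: $- \frac{33}{17} \approx -1.9412$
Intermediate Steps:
$a = \frac{1}{34}$ ($a = \frac{1}{-2 + 36} = \frac{1}{34} \approx 0.029412$)
$-3 + b a = -3 + 36 \cdot \frac{1}{34} = -3 + \frac{18}{17} = - \frac{33}{17}$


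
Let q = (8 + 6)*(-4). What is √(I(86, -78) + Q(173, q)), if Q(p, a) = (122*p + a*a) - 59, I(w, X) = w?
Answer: √24269 ≈ 155.79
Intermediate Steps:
q = -56 (q = 14*(-4) = -56)
Q(p, a) = -59 + a² + 122*p (Q(p, a) = (122*p + a²) - 59 = (a² + 122*p) - 59 = -59 + a² + 122*p)
√(I(86, -78) + Q(173, q)) = √(86 + (-59 + (-56)² + 122*173)) = √(86 + (-59 + 3136 + 21106)) = √(86 + 24183) = √24269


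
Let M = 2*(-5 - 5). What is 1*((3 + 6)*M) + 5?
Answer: -175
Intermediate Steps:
M = -20 (M = 2*(-10) = -20)
1*((3 + 6)*M) + 5 = 1*((3 + 6)*(-20)) + 5 = 1*(9*(-20)) + 5 = 1*(-180) + 5 = -180 + 5 = -175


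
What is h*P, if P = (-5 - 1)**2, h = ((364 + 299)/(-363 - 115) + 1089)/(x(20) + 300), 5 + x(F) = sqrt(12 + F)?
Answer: 2760557490/20791327 - 37431288*sqrt(2)/20791327 ≈ 130.23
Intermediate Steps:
x(F) = -5 + sqrt(12 + F)
h = 519879/(478*(295 + 4*sqrt(2))) (h = ((364 + 299)/(-363 - 115) + 1089)/((-5 + sqrt(12 + 20)) + 300) = (663/(-478) + 1089)/((-5 + sqrt(32)) + 300) = (663*(-1/478) + 1089)/((-5 + 4*sqrt(2)) + 300) = (-663/478 + 1089)/(295 + 4*sqrt(2)) = 519879/(478*(295 + 4*sqrt(2))) ≈ 3.6175)
P = 36 (P = (-6)**2 = 36)
h*P = (153364305/41582654 - 1039758*sqrt(2)/20791327)*36 = 2760557490/20791327 - 37431288*sqrt(2)/20791327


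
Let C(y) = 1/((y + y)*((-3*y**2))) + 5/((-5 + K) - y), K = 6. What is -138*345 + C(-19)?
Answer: -3918663301/82308 ≈ -47610.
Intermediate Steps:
C(y) = 5/(1 - y) - 1/(6*y**3) (C(y) = 1/((y + y)*((-3*y**2))) + 5/((-5 + 6) - y) = (-1/(3*y**2))/((2*y)) + 5/(1 - y) = (1/(2*y))*(-1/(3*y**2)) + 5/(1 - y) = -1/(6*y**3) + 5/(1 - y) = 5/(1 - y) - 1/(6*y**3))
-138*345 + C(-19) = -138*345 + (1/6)*(1 - 1*(-19) - 30*(-19)**3)/((-19)**3*(-1 - 19)) = -47610 + (1/6)*(-1/6859)*(1 + 19 - 30*(-6859))/(-20) = -47610 + (1/6)*(-1/6859)*(-1/20)*(1 + 19 + 205770) = -47610 + (1/6)*(-1/6859)*(-1/20)*205790 = -47610 + 20579/82308 = -3918663301/82308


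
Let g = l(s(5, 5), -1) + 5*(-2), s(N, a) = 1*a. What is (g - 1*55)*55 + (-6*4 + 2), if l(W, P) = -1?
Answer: -3652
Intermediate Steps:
s(N, a) = a
g = -11 (g = -1 + 5*(-2) = -1 - 10 = -11)
(g - 1*55)*55 + (-6*4 + 2) = (-11 - 1*55)*55 + (-6*4 + 2) = (-11 - 55)*55 + (-24 + 2) = -66*55 - 22 = -3630 - 22 = -3652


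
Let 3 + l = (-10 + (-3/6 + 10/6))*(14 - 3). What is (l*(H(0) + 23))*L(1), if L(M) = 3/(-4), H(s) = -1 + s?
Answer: 6611/4 ≈ 1652.8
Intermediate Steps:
l = -601/6 (l = -3 + (-10 + (-3/6 + 10/6))*(14 - 3) = -3 + (-10 + (-3*⅙ + 10*(⅙)))*11 = -3 + (-10 + (-½ + 5/3))*11 = -3 + (-10 + 7/6)*11 = -3 - 53/6*11 = -3 - 583/6 = -601/6 ≈ -100.17)
L(M) = -¾ (L(M) = 3*(-¼) = -¾)
(l*(H(0) + 23))*L(1) = -601*((-1 + 0) + 23)/6*(-¾) = -601*(-1 + 23)/6*(-¾) = -601/6*22*(-¾) = -6611/3*(-¾) = 6611/4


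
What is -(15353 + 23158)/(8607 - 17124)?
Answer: 12837/2839 ≈ 4.5217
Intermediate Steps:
-(15353 + 23158)/(8607 - 17124) = -38511/(-8517) = -38511*(-1)/8517 = -1*(-12837/2839) = 12837/2839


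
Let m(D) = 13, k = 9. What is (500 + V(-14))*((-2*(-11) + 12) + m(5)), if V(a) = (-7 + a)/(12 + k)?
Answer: 23453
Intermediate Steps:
V(a) = -⅓ + a/21 (V(a) = (-7 + a)/(12 + 9) = (-7 + a)/21 = (-7 + a)*(1/21) = -⅓ + a/21)
(500 + V(-14))*((-2*(-11) + 12) + m(5)) = (500 + (-⅓ + (1/21)*(-14)))*((-2*(-11) + 12) + 13) = (500 + (-⅓ - ⅔))*((22 + 12) + 13) = (500 - 1)*(34 + 13) = 499*47 = 23453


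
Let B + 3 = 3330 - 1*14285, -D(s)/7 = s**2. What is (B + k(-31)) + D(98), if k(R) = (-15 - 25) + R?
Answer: -78257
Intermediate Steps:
k(R) = -40 + R
D(s) = -7*s**2
B = -10958 (B = -3 + (3330 - 1*14285) = -3 + (3330 - 14285) = -3 - 10955 = -10958)
(B + k(-31)) + D(98) = (-10958 + (-40 - 31)) - 7*98**2 = (-10958 - 71) - 7*9604 = -11029 - 67228 = -78257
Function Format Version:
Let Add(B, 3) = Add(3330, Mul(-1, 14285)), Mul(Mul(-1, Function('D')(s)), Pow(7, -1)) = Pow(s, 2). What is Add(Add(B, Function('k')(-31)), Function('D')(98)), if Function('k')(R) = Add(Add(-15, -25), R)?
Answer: -78257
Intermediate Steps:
Function('k')(R) = Add(-40, R)
Function('D')(s) = Mul(-7, Pow(s, 2))
B = -10958 (B = Add(-3, Add(3330, Mul(-1, 14285))) = Add(-3, Add(3330, -14285)) = Add(-3, -10955) = -10958)
Add(Add(B, Function('k')(-31)), Function('D')(98)) = Add(Add(-10958, Add(-40, -31)), Mul(-7, Pow(98, 2))) = Add(Add(-10958, -71), Mul(-7, 9604)) = Add(-11029, -67228) = -78257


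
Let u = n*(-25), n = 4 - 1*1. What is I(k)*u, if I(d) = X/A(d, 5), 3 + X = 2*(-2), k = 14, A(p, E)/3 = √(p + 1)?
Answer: 35*√15/3 ≈ 45.185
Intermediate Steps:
n = 3 (n = 4 - 1 = 3)
A(p, E) = 3*√(1 + p) (A(p, E) = 3*√(p + 1) = 3*√(1 + p))
X = -7 (X = -3 + 2*(-2) = -3 - 4 = -7)
I(d) = -7/(3*√(1 + d)) (I(d) = -7*1/(3*√(1 + d)) = -7/(3*√(1 + d)))
u = -75 (u = 3*(-25) = -75)
I(k)*u = -7/(3*√(1 + 14))*(-75) = -7*√15/45*(-75) = 35*√15/3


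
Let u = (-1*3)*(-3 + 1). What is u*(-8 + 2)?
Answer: -36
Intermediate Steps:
u = 6 (u = -3*(-2) = 6)
u*(-8 + 2) = 6*(-8 + 2) = 6*(-6) = -36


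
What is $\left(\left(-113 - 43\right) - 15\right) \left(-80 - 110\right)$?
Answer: $32490$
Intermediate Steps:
$\left(\left(-113 - 43\right) - 15\right) \left(-80 - 110\right) = \left(-156 - 15\right) \left(-190\right) = \left(-171\right) \left(-190\right) = 32490$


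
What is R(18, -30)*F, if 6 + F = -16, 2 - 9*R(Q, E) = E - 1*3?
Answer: -770/9 ≈ -85.556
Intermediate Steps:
R(Q, E) = 5/9 - E/9 (R(Q, E) = 2/9 - (E - 1*3)/9 = 2/9 - (E - 3)/9 = 2/9 - (-3 + E)/9 = 2/9 + (1/3 - E/9) = 5/9 - E/9)
F = -22 (F = -6 - 16 = -22)
R(18, -30)*F = (5/9 - 1/9*(-30))*(-22) = (5/9 + 10/3)*(-22) = (35/9)*(-22) = -770/9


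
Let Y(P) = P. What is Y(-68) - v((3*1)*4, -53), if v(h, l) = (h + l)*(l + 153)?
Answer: 4032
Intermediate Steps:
v(h, l) = (153 + l)*(h + l) (v(h, l) = (h + l)*(153 + l) = (153 + l)*(h + l))
Y(-68) - v((3*1)*4, -53) = -68 - ((-53)² + 153*((3*1)*4) + 153*(-53) + ((3*1)*4)*(-53)) = -68 - (2809 + 153*(3*4) - 8109 + (3*4)*(-53)) = -68 - (2809 + 153*12 - 8109 + 12*(-53)) = -68 - (2809 + 1836 - 8109 - 636) = -68 - 1*(-4100) = -68 + 4100 = 4032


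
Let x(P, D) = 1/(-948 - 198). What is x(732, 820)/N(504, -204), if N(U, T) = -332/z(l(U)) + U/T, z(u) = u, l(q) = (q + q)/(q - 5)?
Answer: 714/136502543 ≈ 5.2307e-6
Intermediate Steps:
l(q) = 2*q/(-5 + q) (l(q) = (2*q)/(-5 + q) = 2*q/(-5 + q))
x(P, D) = -1/1146 (x(P, D) = 1/(-1146) = -1/1146)
N(U, T) = U/T - 166*(-5 + U)/U (N(U, T) = -332*(-5 + U)/(2*U) + U/T = -166*(-5 + U)/U + U/T = U/T - 166*(-5 + U)/U)
x(732, 820)/N(504, -204) = -1/(1146*(-166 + 830/504 + 504/(-204))) = -1/(1146*(-166 + 830*(1/504) + 504*(-1/204))) = -1/(1146*(-166 + 415/252 - 42/17)) = -1/(1146*(-714673/4284)) = -1/1146*(-4284/714673) = 714/136502543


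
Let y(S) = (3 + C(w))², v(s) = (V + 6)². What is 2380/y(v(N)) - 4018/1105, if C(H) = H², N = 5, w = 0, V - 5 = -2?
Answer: 2593738/9945 ≈ 260.81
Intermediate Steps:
V = 3 (V = 5 - 2 = 3)
v(s) = 81 (v(s) = (3 + 6)² = 9² = 81)
y(S) = 9 (y(S) = (3 + 0²)² = (3 + 0)² = 3² = 9)
2380/y(v(N)) - 4018/1105 = 2380/9 - 4018/1105 = 2593738/9945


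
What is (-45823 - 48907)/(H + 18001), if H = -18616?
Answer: 18946/123 ≈ 154.03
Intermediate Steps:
(-45823 - 48907)/(H + 18001) = (-45823 - 48907)/(-18616 + 18001) = -94730/(-615) = -94730*(-1/615) = 18946/123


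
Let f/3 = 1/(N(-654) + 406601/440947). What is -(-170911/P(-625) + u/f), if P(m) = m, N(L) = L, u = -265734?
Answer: -1226354311456459/21199375 ≈ -5.7849e+7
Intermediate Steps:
f = -101757/22151749 (f = 3/(-654 + 406601/440947) = 3/(-654 + 406601*(1/440947)) = 3/(-654 + 31277/33919) = 3/(-22151749/33919) = 3*(-33919/22151749) = -101757/22151749 ≈ -0.0045936)
-(-170911/P(-625) + u/f) = -(-170911/(-625) - 265734/(-101757/22151749)) = -(-170911*(-1/625) - 265734*(-22151749/101757)) = -(170911/625 + 1962157622922/33919) = -1*1226354311456459/21199375 = -1226354311456459/21199375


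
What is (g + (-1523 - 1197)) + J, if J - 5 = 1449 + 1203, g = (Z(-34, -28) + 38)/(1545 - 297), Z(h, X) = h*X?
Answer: -12939/208 ≈ -62.207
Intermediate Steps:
Z(h, X) = X*h
g = 165/208 (g = (-28*(-34) + 38)/(1545 - 297) = (952 + 38)/1248 = 990*(1/1248) = 165/208 ≈ 0.79327)
J = 2657 (J = 5 + (1449 + 1203) = 5 + 2652 = 2657)
(g + (-1523 - 1197)) + J = (165/208 + (-1523 - 1197)) + 2657 = (165/208 - 2720) + 2657 = -565595/208 + 2657 = -12939/208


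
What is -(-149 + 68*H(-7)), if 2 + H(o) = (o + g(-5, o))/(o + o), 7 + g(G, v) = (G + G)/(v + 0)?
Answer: 10973/49 ≈ 223.94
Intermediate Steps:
g(G, v) = -7 + 2*G/v (g(G, v) = -7 + (G + G)/(v + 0) = -7 + (2*G)/v = -7 + 2*G/v)
H(o) = -2 + (-7 + o - 10/o)/(2*o) (H(o) = -2 + (o + (-7 + 2*(-5)/o))/(o + o) = -2 + (o + (-7 - 10/o))/((2*o)) = -2 + (-7 + o - 10/o)*(1/(2*o)) = -2 + (-7 + o - 10/o)/(2*o))
-(-149 + 68*H(-7)) = -(-149 + 68*((½)*(-10 - 1*(-7)*(7 + 3*(-7)))/(-7)²)) = -(-149 + 68*((½)*(1/49)*(-10 - 1*(-7)*(7 - 21)))) = -(-149 + 68*((½)*(1/49)*(-10 - 1*(-7)*(-14)))) = -(-149 + 68*((½)*(1/49)*(-10 - 98))) = -(-149 + 68*((½)*(1/49)*(-108))) = -(-149 + 68*(-54/49)) = -(-149 - 3672/49) = -1*(-10973/49) = 10973/49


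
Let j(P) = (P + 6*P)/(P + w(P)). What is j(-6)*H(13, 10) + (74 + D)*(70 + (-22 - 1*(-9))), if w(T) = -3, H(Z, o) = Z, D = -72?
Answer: 524/3 ≈ 174.67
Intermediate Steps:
j(P) = 7*P/(-3 + P) (j(P) = (P + 6*P)/(P - 3) = (7*P)/(-3 + P) = 7*P/(-3 + P))
j(-6)*H(13, 10) + (74 + D)*(70 + (-22 - 1*(-9))) = (7*(-6)/(-3 - 6))*13 + (74 - 72)*(70 + (-22 - 1*(-9))) = (7*(-6)/(-9))*13 + 2*(70 + (-22 + 9)) = (7*(-6)*(-⅑))*13 + 2*(70 - 13) = (14/3)*13 + 2*57 = 182/3 + 114 = 524/3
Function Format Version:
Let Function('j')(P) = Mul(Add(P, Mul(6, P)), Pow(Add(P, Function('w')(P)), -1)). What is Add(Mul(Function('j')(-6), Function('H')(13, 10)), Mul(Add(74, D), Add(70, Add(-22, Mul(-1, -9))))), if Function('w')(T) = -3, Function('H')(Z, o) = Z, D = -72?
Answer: Rational(524, 3) ≈ 174.67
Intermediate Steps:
Function('j')(P) = Mul(7, P, Pow(Add(-3, P), -1)) (Function('j')(P) = Mul(Add(P, Mul(6, P)), Pow(Add(P, -3), -1)) = Mul(Mul(7, P), Pow(Add(-3, P), -1)) = Mul(7, P, Pow(Add(-3, P), -1)))
Add(Mul(Function('j')(-6), Function('H')(13, 10)), Mul(Add(74, D), Add(70, Add(-22, Mul(-1, -9))))) = Add(Mul(Mul(7, -6, Pow(Add(-3, -6), -1)), 13), Mul(Add(74, -72), Add(70, Add(-22, Mul(-1, -9))))) = Add(Mul(Mul(7, -6, Pow(-9, -1)), 13), Mul(2, Add(70, Add(-22, 9)))) = Add(Mul(Mul(7, -6, Rational(-1, 9)), 13), Mul(2, Add(70, -13))) = Add(Mul(Rational(14, 3), 13), Mul(2, 57)) = Add(Rational(182, 3), 114) = Rational(524, 3)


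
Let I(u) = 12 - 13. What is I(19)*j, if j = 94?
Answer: -94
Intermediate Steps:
I(u) = -1
I(19)*j = -1*94 = -94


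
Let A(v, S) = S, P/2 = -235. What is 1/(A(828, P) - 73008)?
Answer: -1/73478 ≈ -1.3610e-5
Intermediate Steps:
P = -470 (P = 2*(-235) = -470)
1/(A(828, P) - 73008) = 1/(-470 - 73008) = 1/(-73478) = -1/73478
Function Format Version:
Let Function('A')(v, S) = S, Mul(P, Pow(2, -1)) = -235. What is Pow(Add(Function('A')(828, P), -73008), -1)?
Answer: Rational(-1, 73478) ≈ -1.3610e-5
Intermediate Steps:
P = -470 (P = Mul(2, -235) = -470)
Pow(Add(Function('A')(828, P), -73008), -1) = Pow(Add(-470, -73008), -1) = Pow(-73478, -1) = Rational(-1, 73478)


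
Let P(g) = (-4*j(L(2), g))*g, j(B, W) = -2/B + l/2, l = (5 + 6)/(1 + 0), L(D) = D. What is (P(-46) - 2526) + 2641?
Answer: 943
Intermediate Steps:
l = 11 (l = 11/1 = 11*1 = 11)
j(B, W) = 11/2 - 2/B (j(B, W) = -2/B + 11/2 = 11/2 - 2/B)
P(g) = -18*g (P(g) = (-4*(11/2 - 2/2))*g = (-4*(11/2 - 2*½))*g = (-4*(11/2 - 1))*g = (-4*9/2)*g = -18*g)
(P(-46) - 2526) + 2641 = (-18*(-46) - 2526) + 2641 = (828 - 2526) + 2641 = -1698 + 2641 = 943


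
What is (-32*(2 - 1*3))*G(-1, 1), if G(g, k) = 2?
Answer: 64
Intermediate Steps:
(-32*(2 - 1*3))*G(-1, 1) = -32*(2 - 1*3)*2 = -32*(2 - 3)*2 = -32*(-1)*2 = 32*2 = 64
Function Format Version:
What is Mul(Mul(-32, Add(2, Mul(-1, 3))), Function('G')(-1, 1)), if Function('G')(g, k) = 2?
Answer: 64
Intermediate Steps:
Mul(Mul(-32, Add(2, Mul(-1, 3))), Function('G')(-1, 1)) = Mul(Mul(-32, Add(2, Mul(-1, 3))), 2) = Mul(Mul(-32, Add(2, -3)), 2) = Mul(Mul(-32, -1), 2) = Mul(32, 2) = 64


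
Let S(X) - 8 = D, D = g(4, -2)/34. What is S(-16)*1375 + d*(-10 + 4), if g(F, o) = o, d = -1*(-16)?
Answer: 183993/17 ≈ 10823.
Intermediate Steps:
d = 16
D = -1/17 (D = -2/34 = -2*1/34 = -1/17 ≈ -0.058824)
S(X) = 135/17 (S(X) = 8 - 1/17 = 135/17)
S(-16)*1375 + d*(-10 + 4) = (135/17)*1375 + 16*(-10 + 4) = 185625/17 + 16*(-6) = 185625/17 - 96 = 183993/17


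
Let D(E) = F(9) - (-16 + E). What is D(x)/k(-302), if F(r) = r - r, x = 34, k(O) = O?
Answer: 9/151 ≈ 0.059603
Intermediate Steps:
F(r) = 0
D(E) = 16 - E (D(E) = 0 - (-16 + E) = 0 + (16 - E) = 16 - E)
D(x)/k(-302) = (16 - 1*34)/(-302) = (16 - 34)*(-1/302) = -18*(-1/302) = 9/151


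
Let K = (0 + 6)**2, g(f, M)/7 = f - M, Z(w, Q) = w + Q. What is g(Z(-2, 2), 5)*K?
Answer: -1260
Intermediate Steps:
Z(w, Q) = Q + w
g(f, M) = -7*M + 7*f (g(f, M) = 7*(f - M) = -7*M + 7*f)
K = 36 (K = 6**2 = 36)
g(Z(-2, 2), 5)*K = (-7*5 + 7*(2 - 2))*36 = (-35 + 7*0)*36 = (-35 + 0)*36 = -35*36 = -1260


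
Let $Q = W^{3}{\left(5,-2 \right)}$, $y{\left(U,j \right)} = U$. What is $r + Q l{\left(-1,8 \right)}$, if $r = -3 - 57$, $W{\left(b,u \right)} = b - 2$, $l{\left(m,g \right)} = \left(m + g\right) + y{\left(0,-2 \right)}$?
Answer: $129$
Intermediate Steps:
$l{\left(m,g \right)} = g + m$ ($l{\left(m,g \right)} = \left(m + g\right) + 0 = \left(g + m\right) + 0 = g + m$)
$W{\left(b,u \right)} = -2 + b$
$Q = 27$ ($Q = \left(-2 + 5\right)^{3} = 3^{3} = 27$)
$r = -60$ ($r = -3 - 57 = -60$)
$r + Q l{\left(-1,8 \right)} = -60 + 27 \left(8 - 1\right) = -60 + 27 \cdot 7 = -60 + 189 = 129$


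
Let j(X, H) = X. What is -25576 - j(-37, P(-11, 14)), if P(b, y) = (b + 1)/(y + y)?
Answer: -25539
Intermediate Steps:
P(b, y) = (1 + b)/(2*y) (P(b, y) = (1 + b)/((2*y)) = (1 + b)*(1/(2*y)) = (1 + b)/(2*y))
-25576 - j(-37, P(-11, 14)) = -25576 - 1*(-37) = -25576 + 37 = -25539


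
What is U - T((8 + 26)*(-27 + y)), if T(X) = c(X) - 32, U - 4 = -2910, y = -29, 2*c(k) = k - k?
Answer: -2874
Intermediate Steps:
c(k) = 0 (c(k) = (k - k)/2 = (½)*0 = 0)
U = -2906 (U = 4 - 2910 = -2906)
T(X) = -32 (T(X) = 0 - 32 = -32)
U - T((8 + 26)*(-27 + y)) = -2906 - 1*(-32) = -2906 + 32 = -2874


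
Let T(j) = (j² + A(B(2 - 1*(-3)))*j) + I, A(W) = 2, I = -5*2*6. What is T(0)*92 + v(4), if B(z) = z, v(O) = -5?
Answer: -5525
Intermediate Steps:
I = -60 (I = -10*6 = -60)
T(j) = -60 + j² + 2*j (T(j) = (j² + 2*j) - 60 = -60 + j² + 2*j)
T(0)*92 + v(4) = (-60 + 0² + 2*0)*92 - 5 = (-60 + 0 + 0)*92 - 5 = -60*92 - 5 = -5520 - 5 = -5525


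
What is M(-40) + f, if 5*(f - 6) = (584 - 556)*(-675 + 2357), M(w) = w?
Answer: 46926/5 ≈ 9385.2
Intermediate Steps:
f = 47126/5 (f = 6 + ((584 - 556)*(-675 + 2357))/5 = 6 + (28*1682)/5 = 6 + (1/5)*47096 = 6 + 47096/5 = 47126/5 ≈ 9425.2)
M(-40) + f = -40 + 47126/5 = 46926/5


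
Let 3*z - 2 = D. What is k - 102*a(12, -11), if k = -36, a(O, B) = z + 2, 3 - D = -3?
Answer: -512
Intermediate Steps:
D = 6 (D = 3 - 1*(-3) = 3 + 3 = 6)
z = 8/3 (z = ⅔ + (⅓)*6 = ⅔ + 2 = 8/3 ≈ 2.6667)
a(O, B) = 14/3 (a(O, B) = 8/3 + 2 = 14/3)
k - 102*a(12, -11) = -36 - 102*14/3 = -36 - 476 = -512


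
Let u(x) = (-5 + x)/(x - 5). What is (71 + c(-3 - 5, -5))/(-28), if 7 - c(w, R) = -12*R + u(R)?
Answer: -17/28 ≈ -0.60714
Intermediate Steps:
u(x) = 1 (u(x) = (-5 + x)/(-5 + x) = 1)
c(w, R) = 6 + 12*R (c(w, R) = 7 - (-12*R + 1) = 7 - (1 - 12*R) = 7 + (-1 + 12*R) = 6 + 12*R)
(71 + c(-3 - 5, -5))/(-28) = (71 + (6 + 12*(-5)))/(-28) = -(71 + (6 - 60))/28 = -(71 - 54)/28 = -1/28*17 = -17/28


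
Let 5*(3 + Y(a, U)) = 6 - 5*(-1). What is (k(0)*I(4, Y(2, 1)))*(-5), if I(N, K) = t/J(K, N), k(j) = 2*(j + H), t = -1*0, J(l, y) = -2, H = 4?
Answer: 0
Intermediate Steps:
t = 0
Y(a, U) = -4/5 (Y(a, U) = -3 + (6 - 5*(-1))/5 = -3 + (6 + 5)/5 = -3 + (1/5)*11 = -3 + 11/5 = -4/5)
k(j) = 8 + 2*j (k(j) = 2*(j + 4) = 2*(4 + j) = 8 + 2*j)
I(N, K) = 0 (I(N, K) = 0/(-2) = 0*(-1/2) = 0)
(k(0)*I(4, Y(2, 1)))*(-5) = ((8 + 2*0)*0)*(-5) = ((8 + 0)*0)*(-5) = (8*0)*(-5) = 0*(-5) = 0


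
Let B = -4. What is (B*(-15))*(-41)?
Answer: -2460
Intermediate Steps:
(B*(-15))*(-41) = -4*(-15)*(-41) = 60*(-41) = -2460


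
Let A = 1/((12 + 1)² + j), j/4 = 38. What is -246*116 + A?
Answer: -9160055/321 ≈ -28536.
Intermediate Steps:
j = 152 (j = 4*38 = 152)
A = 1/321 (A = 1/((12 + 1)² + 152) = 1/(13² + 152) = 1/(169 + 152) = 1/321 ≈ 0.0031153)
-246*116 + A = -246*116 + 1/321 = -123*232 + 1/321 = -28536 + 1/321 = -9160055/321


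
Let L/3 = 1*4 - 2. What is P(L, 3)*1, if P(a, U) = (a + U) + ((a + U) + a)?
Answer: 24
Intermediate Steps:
L = 6 (L = 3*(1*4 - 2) = 3*(4 - 2) = 3*2 = 6)
P(a, U) = 2*U + 3*a (P(a, U) = (U + a) + ((U + a) + a) = (U + a) + (U + 2*a) = 2*U + 3*a)
P(L, 3)*1 = (2*3 + 3*6)*1 = (6 + 18)*1 = 24*1 = 24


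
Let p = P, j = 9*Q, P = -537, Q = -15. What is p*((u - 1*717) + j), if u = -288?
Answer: 612180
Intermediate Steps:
j = -135 (j = 9*(-15) = -135)
p = -537
p*((u - 1*717) + j) = -537*((-288 - 1*717) - 135) = -537*((-288 - 717) - 135) = -537*(-1005 - 135) = -537*(-1140) = 612180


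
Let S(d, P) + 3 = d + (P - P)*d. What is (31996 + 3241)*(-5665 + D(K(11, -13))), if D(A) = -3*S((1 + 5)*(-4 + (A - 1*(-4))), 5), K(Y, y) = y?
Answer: -191055014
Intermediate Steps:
S(d, P) = -3 + d (S(d, P) = -3 + (d + (P - P)*d) = -3 + (d + 0*d) = -3 + (d + 0) = -3 + d)
D(A) = 9 - 18*A (D(A) = -3*(-3 + (1 + 5)*(-4 + (A - 1*(-4)))) = -3*(-3 + 6*(-4 + (A + 4))) = -3*(-3 + 6*(-4 + (4 + A))) = -3*(-3 + 6*A) = 9 - 18*A)
(31996 + 3241)*(-5665 + D(K(11, -13))) = (31996 + 3241)*(-5665 + (9 - 18*(-13))) = 35237*(-5665 + (9 + 234)) = 35237*(-5665 + 243) = 35237*(-5422) = -191055014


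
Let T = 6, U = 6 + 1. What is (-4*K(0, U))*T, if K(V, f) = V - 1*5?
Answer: 120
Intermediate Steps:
U = 7
K(V, f) = -5 + V (K(V, f) = V - 5 = -5 + V)
(-4*K(0, U))*T = -4*(-5 + 0)*6 = -4*(-5)*6 = 20*6 = 120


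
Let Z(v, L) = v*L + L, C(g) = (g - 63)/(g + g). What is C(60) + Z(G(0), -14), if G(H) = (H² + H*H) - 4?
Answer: 1679/40 ≈ 41.975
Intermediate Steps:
G(H) = -4 + 2*H² (G(H) = (H² + H²) - 4 = 2*H² - 4 = -4 + 2*H²)
C(g) = (-63 + g)/(2*g) (C(g) = (-63 + g)/((2*g)) = (-63 + g)*(1/(2*g)) = (-63 + g)/(2*g))
Z(v, L) = L + L*v (Z(v, L) = L*v + L = L + L*v)
C(60) + Z(G(0), -14) = (½)*(-63 + 60)/60 - 14*(1 + (-4 + 2*0²)) = (½)*(1/60)*(-3) - 14*(1 + (-4 + 2*0)) = -1/40 - 14*(1 + (-4 + 0)) = -1/40 - 14*(1 - 4) = -1/40 - 14*(-3) = -1/40 + 42 = 1679/40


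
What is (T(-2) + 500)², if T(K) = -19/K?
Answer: 1038361/4 ≈ 2.5959e+5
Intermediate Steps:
(T(-2) + 500)² = (-19/(-2) + 500)² = (-19*(-½) + 500)² = (19/2 + 500)² = (1019/2)² = 1038361/4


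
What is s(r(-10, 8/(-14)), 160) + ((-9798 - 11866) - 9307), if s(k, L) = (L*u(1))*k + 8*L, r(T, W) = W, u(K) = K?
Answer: -208477/7 ≈ -29782.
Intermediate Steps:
s(k, L) = 8*L + L*k (s(k, L) = (L*1)*k + 8*L = L*k + 8*L = 8*L + L*k)
s(r(-10, 8/(-14)), 160) + ((-9798 - 11866) - 9307) = 160*(8 + 8/(-14)) + ((-9798 - 11866) - 9307) = 160*(8 + 8*(-1/14)) + (-21664 - 9307) = 160*(8 - 4/7) - 30971 = 160*(52/7) - 30971 = 8320/7 - 30971 = -208477/7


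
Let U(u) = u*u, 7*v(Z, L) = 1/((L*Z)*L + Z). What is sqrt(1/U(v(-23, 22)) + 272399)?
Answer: 2*sqrt(1524384906) ≈ 78087.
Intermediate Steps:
v(Z, L) = 1/(7*(Z + Z*L**2)) (v(Z, L) = 1/(7*((L*Z)*L + Z)) = 1/(7*(Z*L**2 + Z)) = 1/(7*(Z + Z*L**2)))
U(u) = u**2
sqrt(1/U(v(-23, 22)) + 272399) = sqrt(1/(((1/7)/(-23*(1 + 22**2)))**2) + 272399) = sqrt(1/(((1/7)*(-1/23)/(1 + 484))**2) + 272399) = sqrt(1/(((1/7)*(-1/23)/485)**2) + 272399) = sqrt(1/(((1/7)*(-1/23)*(1/485))**2) + 272399) = sqrt(1/((-1/78085)**2) + 272399) = sqrt(1/(1/6097267225) + 272399) = sqrt(6097267225 + 272399) = sqrt(6097539624) = 2*sqrt(1524384906)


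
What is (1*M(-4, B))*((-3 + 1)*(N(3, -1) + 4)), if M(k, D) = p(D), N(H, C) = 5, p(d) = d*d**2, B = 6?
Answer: -3888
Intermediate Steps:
p(d) = d**3
M(k, D) = D**3
(1*M(-4, B))*((-3 + 1)*(N(3, -1) + 4)) = (1*6**3)*((-3 + 1)*(5 + 4)) = (1*216)*(-2*9) = 216*(-18) = -3888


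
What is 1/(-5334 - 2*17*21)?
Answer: -1/6048 ≈ -0.00016534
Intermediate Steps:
1/(-5334 - 2*17*21) = 1/(-5334 - 34*21) = 1/(-5334 - 714) = 1/(-6048) = -1/6048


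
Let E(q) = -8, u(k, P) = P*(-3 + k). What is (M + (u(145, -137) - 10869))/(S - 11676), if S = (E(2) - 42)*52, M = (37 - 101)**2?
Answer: 26227/14276 ≈ 1.8371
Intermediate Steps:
M = 4096 (M = (-64)**2 = 4096)
S = -2600 (S = (-8 - 42)*52 = -50*52 = -2600)
(M + (u(145, -137) - 10869))/(S - 11676) = (4096 + (-137*(-3 + 145) - 10869))/(-2600 - 11676) = (4096 + (-137*142 - 10869))/(-14276) = (4096 + (-19454 - 10869))*(-1/14276) = (4096 - 30323)*(-1/14276) = -26227*(-1/14276) = 26227/14276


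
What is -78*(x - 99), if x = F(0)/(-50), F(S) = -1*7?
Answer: 192777/25 ≈ 7711.1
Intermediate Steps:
F(S) = -7
x = 7/50 (x = -7/(-50) = -7*(-1/50) = 7/50 ≈ 0.14000)
-78*(x - 99) = -78*(7/50 - 99) = -78*(-4943/50) = 192777/25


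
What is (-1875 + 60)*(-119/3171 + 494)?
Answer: -135377825/151 ≈ -8.9654e+5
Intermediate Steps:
(-1875 + 60)*(-119/3171 + 494) = -1815*(-119*1/3171 + 494) = -1815*(-17/453 + 494) = -1815*223765/453 = -135377825/151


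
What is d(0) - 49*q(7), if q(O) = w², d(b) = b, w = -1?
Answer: -49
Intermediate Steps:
q(O) = 1 (q(O) = (-1)² = 1)
d(0) - 49*q(7) = 0 - 49*1 = 0 - 49 = -49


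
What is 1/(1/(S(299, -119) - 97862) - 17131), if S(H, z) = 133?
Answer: -97729/1674195500 ≈ -5.8374e-5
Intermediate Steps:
1/(1/(S(299, -119) - 97862) - 17131) = 1/(1/(133 - 97862) - 17131) = 1/(1/(-97729) - 17131) = 1/(-1/97729 - 17131) = 1/(-1674195500/97729) = -97729/1674195500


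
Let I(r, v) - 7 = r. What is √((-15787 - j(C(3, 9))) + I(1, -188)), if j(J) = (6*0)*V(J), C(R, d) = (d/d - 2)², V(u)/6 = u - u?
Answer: I*√15779 ≈ 125.61*I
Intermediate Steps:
V(u) = 0 (V(u) = 6*(u - u) = 6*0 = 0)
C(R, d) = 1 (C(R, d) = (1 - 2)² = (-1)² = 1)
j(J) = 0 (j(J) = (6*0)*0 = 0*0 = 0)
I(r, v) = 7 + r
√((-15787 - j(C(3, 9))) + I(1, -188)) = √((-15787 - 1*0) + (7 + 1)) = √((-15787 + 0) + 8) = √(-15787 + 8) = √(-15779) = I*√15779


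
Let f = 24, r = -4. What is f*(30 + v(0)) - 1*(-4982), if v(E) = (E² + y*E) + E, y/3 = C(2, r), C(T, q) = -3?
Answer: 5702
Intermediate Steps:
y = -9 (y = 3*(-3) = -9)
v(E) = E² - 8*E (v(E) = (E² - 9*E) + E = E² - 8*E)
f*(30 + v(0)) - 1*(-4982) = 24*(30 + 0*(-8 + 0)) - 1*(-4982) = 24*(30 + 0*(-8)) + 4982 = 24*(30 + 0) + 4982 = 24*30 + 4982 = 720 + 4982 = 5702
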